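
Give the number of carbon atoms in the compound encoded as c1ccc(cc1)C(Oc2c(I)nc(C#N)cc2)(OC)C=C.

The symbol for carbon appears 16 times in the SMILES. Lowercase c denotes aromatic carbon and counts toward C.

16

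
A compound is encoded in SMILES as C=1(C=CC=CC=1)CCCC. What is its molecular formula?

Heavy atoms from the SMILES: 10 C.
Implicit hydrogens by atom environment:
  5 × C (aromatic): 1 H each → 5
  3 × C: 2 H each → 6
  1 × C: 3 H
  1 × C (aromatic): no H
  Total hydrogens = 14.
Molecular formula: C10H14

C10H14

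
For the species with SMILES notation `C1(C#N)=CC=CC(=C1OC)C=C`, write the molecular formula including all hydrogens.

Heavy atoms from the SMILES: 10 C, 1 N, 1 O.
Implicit hydrogens by atom environment:
  3 × C (aromatic): 1 H each → 3
  3 × C (aromatic): no H
  1 × C: 3 H
  1 × C: 2 H
  1 × C: 1 H
  1 × C: no H
  1 × N: no H
  1 × O: no H
  Total hydrogens = 9.
Molecular formula: C10H9NO

C10H9NO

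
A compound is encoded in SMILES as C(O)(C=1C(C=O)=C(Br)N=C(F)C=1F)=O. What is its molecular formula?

C7H2BrF2NO3

Heavy atoms from the SMILES: 1 Br, 7 C, 2 F, 1 N, 3 O.
Implicit hydrogens by atom environment:
  5 × C (aromatic): no H
  2 × F: no H
  2 × O: no H
  1 × Br: no H
  1 × C: 1 H
  1 × C: no H
  1 × N (aromatic): no H
  1 × O: 1 H
  Total hydrogens = 2.
Molecular formula: C7H2BrF2NO3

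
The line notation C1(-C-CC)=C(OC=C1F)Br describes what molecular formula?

C7H8BrFO

Heavy atoms from the SMILES: 1 Br, 7 C, 1 F, 1 O.
Implicit hydrogens by atom environment:
  3 × C (aromatic): no H
  2 × C: 2 H each → 4
  1 × Br: no H
  1 × C: 3 H
  1 × C (aromatic): 1 H
  1 × F: no H
  1 × O (aromatic): no H
  Total hydrogens = 8.
Molecular formula: C7H8BrFO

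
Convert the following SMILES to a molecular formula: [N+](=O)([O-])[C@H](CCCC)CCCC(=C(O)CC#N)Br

C12H19BrN2O3

Heavy atoms from the SMILES: 1 Br, 12 C, 2 N, 3 O.
Implicit hydrogens by atom environment:
  7 × C: 2 H each → 14
  3 × C: no H
  1 × Br: no H
  1 × C: 3 H
  1 × C: 1 H
  1 × N (charge +1): no H
  1 × N: no H
  1 × O: 1 H
  1 × O: no H
  1 × O (charge -1): no H
  Total hydrogens = 19.
Molecular formula: C12H19BrN2O3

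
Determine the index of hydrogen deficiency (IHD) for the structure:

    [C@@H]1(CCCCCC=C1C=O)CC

3

Molecular formula from the SMILES: C11H18O.
DoU = (2C + 2 + N − H − X)/2 = (2·11 + 2 + 0 − 18 − 0)/2 = 6/2 = 3.
(Structurally: 1 ring(s) + 2 π bond(s) = 3.)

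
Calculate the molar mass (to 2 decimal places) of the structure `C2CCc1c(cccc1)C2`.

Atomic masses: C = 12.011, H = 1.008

132.21

Molecular formula: C10H12.
M = 10×12.011 + 12×1.008 = 132.21 g/mol.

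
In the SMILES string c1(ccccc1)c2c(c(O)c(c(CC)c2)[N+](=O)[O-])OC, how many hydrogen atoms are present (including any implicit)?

Hydrogens are implicit in SMILES; fill each atom to its normal valence:
  6 × C (aromatic): 1 H each → 6
  6 × C (aromatic): no H
  2 × C: 3 H each → 6
  2 × O: no H
  1 × C: 2 H
  1 × N (charge +1): no H
  1 × O: 1 H
  1 × O (charge -1): no H
  Total hydrogens = 15.

15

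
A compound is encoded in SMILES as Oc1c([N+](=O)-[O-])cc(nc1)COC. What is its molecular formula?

Heavy atoms from the SMILES: 7 C, 2 N, 4 O.
Implicit hydrogens by atom environment:
  3 × C (aromatic): no H
  2 × C (aromatic): 1 H each → 2
  2 × O: no H
  1 × C: 3 H
  1 × C: 2 H
  1 × N (aromatic): no H
  1 × N (charge +1): no H
  1 × O: 1 H
  1 × O (charge -1): no H
  Total hydrogens = 8.
Molecular formula: C7H8N2O4

C7H8N2O4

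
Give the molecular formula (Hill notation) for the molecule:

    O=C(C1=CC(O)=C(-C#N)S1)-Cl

Heavy atoms from the SMILES: 6 C, 1 Cl, 1 N, 2 O, 1 S.
Implicit hydrogens by atom environment:
  3 × C (aromatic): no H
  2 × C: no H
  1 × C (aromatic): 1 H
  1 × Cl: no H
  1 × N: no H
  1 × O: 1 H
  1 × O: no H
  1 × S (aromatic): no H
  Total hydrogens = 2.
Molecular formula: C6H2ClNO2S

C6H2ClNO2S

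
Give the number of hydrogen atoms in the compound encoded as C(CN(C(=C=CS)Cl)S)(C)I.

Hydrogens are implicit in SMILES; fill each atom to its normal valence:
  2 × C: 1 H each → 2
  2 × C: no H
  2 × S: 1 H each → 2
  1 × C: 3 H
  1 × C: 2 H
  1 × Cl: no H
  1 × I: no H
  1 × N: no H
  Total hydrogens = 9.

9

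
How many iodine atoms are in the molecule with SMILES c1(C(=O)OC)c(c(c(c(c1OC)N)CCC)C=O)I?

1

The symbol for iodine appears 1 time in the SMILES.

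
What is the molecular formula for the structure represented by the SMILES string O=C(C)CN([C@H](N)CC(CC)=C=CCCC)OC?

C14H26N2O2

Heavy atoms from the SMILES: 14 C, 2 N, 2 O.
Implicit hydrogens by atom environment:
  5 × C: 2 H each → 10
  4 × C: 3 H each → 12
  3 × C: no H
  2 × C: 1 H each → 2
  2 × O: no H
  1 × N: 2 H
  1 × N: no H
  Total hydrogens = 26.
Molecular formula: C14H26N2O2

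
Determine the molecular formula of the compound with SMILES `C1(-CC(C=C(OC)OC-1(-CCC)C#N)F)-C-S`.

Heavy atoms from the SMILES: 12 C, 1 F, 1 N, 2 O, 1 S.
Implicit hydrogens by atom environment:
  4 × C: 2 H each → 8
  3 × C: 1 H each → 3
  3 × C: no H
  2 × C: 3 H each → 6
  2 × O: no H
  1 × F: no H
  1 × N: no H
  1 × S: 1 H
  Total hydrogens = 18.
Molecular formula: C12H18FNO2S

C12H18FNO2S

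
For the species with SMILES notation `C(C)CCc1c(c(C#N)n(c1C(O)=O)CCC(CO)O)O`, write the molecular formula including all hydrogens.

Heavy atoms from the SMILES: 14 C, 2 N, 5 O.
Implicit hydrogens by atom environment:
  6 × C: 2 H each → 12
  4 × C (aromatic): no H
  4 × O: 1 H each → 4
  2 × C: no H
  1 × C: 3 H
  1 × C: 1 H
  1 × N (aromatic): no H
  1 × N: no H
  1 × O: no H
  Total hydrogens = 20.
Molecular formula: C14H20N2O5

C14H20N2O5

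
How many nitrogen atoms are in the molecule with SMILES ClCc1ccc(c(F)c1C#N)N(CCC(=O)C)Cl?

The symbol for nitrogen appears 2 times in the SMILES.

2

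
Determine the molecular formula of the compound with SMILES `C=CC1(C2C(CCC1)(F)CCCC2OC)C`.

Heavy atoms from the SMILES: 14 C, 1 F, 1 O.
Implicit hydrogens by atom environment:
  7 × C: 2 H each → 14
  3 × C: 1 H each → 3
  2 × C: 3 H each → 6
  2 × C: no H
  1 × F: no H
  1 × O: no H
  Total hydrogens = 23.
Molecular formula: C14H23FO

C14H23FO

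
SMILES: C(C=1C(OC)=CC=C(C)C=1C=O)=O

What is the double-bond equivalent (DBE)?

Molecular formula from the SMILES: C10H10O3.
DoU = (2C + 2 + N − H − X)/2 = (2·10 + 2 + 0 − 10 − 0)/2 = 12/2 = 6.
(Structurally: 1 ring(s) + 5 π bond(s) = 6.)

6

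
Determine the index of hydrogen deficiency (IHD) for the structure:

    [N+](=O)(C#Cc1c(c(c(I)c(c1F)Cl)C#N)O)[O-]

Molecular formula from the SMILES: C9HClFIN2O3.
DoU = (2C + 2 + N − H − X)/2 = (2·9 + 2 + 2 − 1 − 3)/2 = 18/2 = 9.
(Structurally: 1 ring(s) + 8 π bond(s) = 9.)

9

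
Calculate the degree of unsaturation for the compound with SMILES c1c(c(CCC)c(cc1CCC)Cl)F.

Molecular formula from the SMILES: C12H16ClF.
DoU = (2C + 2 + N − H − X)/2 = (2·12 + 2 + 0 − 16 − 2)/2 = 8/2 = 4.
(Structurally: 1 ring(s) + 3 π bond(s) = 4.)

4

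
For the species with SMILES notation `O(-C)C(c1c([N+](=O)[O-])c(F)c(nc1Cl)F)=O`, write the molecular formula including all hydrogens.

C7H3ClF2N2O4

Heavy atoms from the SMILES: 7 C, 1 Cl, 2 F, 2 N, 4 O.
Implicit hydrogens by atom environment:
  5 × C (aromatic): no H
  3 × O: no H
  2 × F: no H
  1 × C: 3 H
  1 × C: no H
  1 × Cl: no H
  1 × N (aromatic): no H
  1 × N (charge +1): no H
  1 × O (charge -1): no H
  Total hydrogens = 3.
Molecular formula: C7H3ClF2N2O4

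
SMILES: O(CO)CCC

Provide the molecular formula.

C4H10O2

Heavy atoms from the SMILES: 4 C, 2 O.
Implicit hydrogens by atom environment:
  3 × C: 2 H each → 6
  1 × C: 3 H
  1 × O: 1 H
  1 × O: no H
  Total hydrogens = 10.
Molecular formula: C4H10O2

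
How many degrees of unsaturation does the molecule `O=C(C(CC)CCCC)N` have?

Molecular formula from the SMILES: C8H17NO.
DoU = (2C + 2 + N − H − X)/2 = (2·8 + 2 + 1 − 17 − 0)/2 = 2/2 = 1.
(Structurally: 0 ring(s) + 1 π bond(s) = 1.)

1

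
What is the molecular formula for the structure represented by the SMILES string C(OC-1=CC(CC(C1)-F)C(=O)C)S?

C9H13FO2S

Heavy atoms from the SMILES: 9 C, 1 F, 2 O, 1 S.
Implicit hydrogens by atom environment:
  3 × C: 2 H each → 6
  3 × C: 1 H each → 3
  2 × C: no H
  2 × O: no H
  1 × C: 3 H
  1 × F: no H
  1 × S: 1 H
  Total hydrogens = 13.
Molecular formula: C9H13FO2S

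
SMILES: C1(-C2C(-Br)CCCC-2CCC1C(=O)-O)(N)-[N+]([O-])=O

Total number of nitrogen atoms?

2

The symbol for nitrogen appears 2 times in the SMILES.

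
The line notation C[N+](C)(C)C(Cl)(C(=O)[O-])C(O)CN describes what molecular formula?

C7H15ClN2O3

Heavy atoms from the SMILES: 7 C, 1 Cl, 2 N, 3 O.
Implicit hydrogens by atom environment:
  3 × C: 3 H each → 9
  2 × C: no H
  1 × C: 2 H
  1 × C: 1 H
  1 × Cl: no H
  1 × N: 2 H
  1 × N (charge +1): no H
  1 × O: 1 H
  1 × O: no H
  1 × O (charge -1): no H
  Total hydrogens = 15.
Molecular formula: C7H15ClN2O3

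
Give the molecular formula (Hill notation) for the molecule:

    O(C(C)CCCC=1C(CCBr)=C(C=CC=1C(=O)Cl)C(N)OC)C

Heavy atoms from the SMILES: 1 Br, 17 C, 1 Cl, 1 N, 3 O.
Implicit hydrogens by atom environment:
  5 × C: 2 H each → 10
  4 × C (aromatic): no H
  3 × C: 3 H each → 9
  3 × O: no H
  2 × C (aromatic): 1 H each → 2
  2 × C: 1 H each → 2
  1 × Br: no H
  1 × C: no H
  1 × Cl: no H
  1 × N: 2 H
  Total hydrogens = 25.
Molecular formula: C17H25BrClNO3

C17H25BrClNO3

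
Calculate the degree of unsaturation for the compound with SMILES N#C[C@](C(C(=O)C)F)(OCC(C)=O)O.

Molecular formula from the SMILES: C8H10FNO4.
DoU = (2C + 2 + N − H − X)/2 = (2·8 + 2 + 1 − 10 − 1)/2 = 8/2 = 4.
(Structurally: 0 ring(s) + 4 π bond(s) = 4.)

4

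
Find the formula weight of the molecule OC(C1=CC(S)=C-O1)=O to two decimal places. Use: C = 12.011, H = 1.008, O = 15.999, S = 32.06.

144.14

Molecular formula: C5H4O3S.
M = 5×12.011 + 4×1.008 + 3×15.999 + 1×32.06 = 144.14 g/mol.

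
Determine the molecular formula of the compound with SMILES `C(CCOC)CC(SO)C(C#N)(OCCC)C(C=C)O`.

C14H25NO4S

Heavy atoms from the SMILES: 14 C, 1 N, 4 O, 1 S.
Implicit hydrogens by atom environment:
  7 × C: 2 H each → 14
  3 × C: 1 H each → 3
  2 × C: 3 H each → 6
  2 × C: no H
  2 × O: 1 H each → 2
  2 × O: no H
  1 × N: no H
  1 × S: no H
  Total hydrogens = 25.
Molecular formula: C14H25NO4S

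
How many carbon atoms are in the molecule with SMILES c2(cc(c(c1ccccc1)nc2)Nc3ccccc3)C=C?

19

The symbol for carbon appears 19 times in the SMILES. Lowercase c denotes aromatic carbon and counts toward C.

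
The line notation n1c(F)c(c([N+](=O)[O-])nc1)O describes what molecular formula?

Heavy atoms from the SMILES: 4 C, 1 F, 3 N, 3 O.
Implicit hydrogens by atom environment:
  3 × C (aromatic): no H
  2 × N (aromatic): no H
  1 × C (aromatic): 1 H
  1 × F: no H
  1 × N (charge +1): no H
  1 × O: 1 H
  1 × O: no H
  1 × O (charge -1): no H
  Total hydrogens = 2.
Molecular formula: C4H2FN3O3

C4H2FN3O3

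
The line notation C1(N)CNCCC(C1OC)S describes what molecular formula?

C7H16N2OS

Heavy atoms from the SMILES: 7 C, 2 N, 1 O, 1 S.
Implicit hydrogens by atom environment:
  3 × C: 2 H each → 6
  3 × C: 1 H each → 3
  1 × C: 3 H
  1 × N: 2 H
  1 × N: 1 H
  1 × O: no H
  1 × S: 1 H
  Total hydrogens = 16.
Molecular formula: C7H16N2OS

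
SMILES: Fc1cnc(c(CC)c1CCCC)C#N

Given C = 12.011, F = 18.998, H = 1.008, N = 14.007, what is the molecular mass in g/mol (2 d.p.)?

206.26

Molecular formula: C12H15FN2.
M = 12×12.011 + 1×18.998 + 15×1.008 + 2×14.007 = 206.26 g/mol.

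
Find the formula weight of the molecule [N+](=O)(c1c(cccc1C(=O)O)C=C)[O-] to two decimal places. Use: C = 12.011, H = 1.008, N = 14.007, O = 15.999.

193.16

Molecular formula: C9H7NO4.
M = 9×12.011 + 7×1.008 + 1×14.007 + 4×15.999 = 193.16 g/mol.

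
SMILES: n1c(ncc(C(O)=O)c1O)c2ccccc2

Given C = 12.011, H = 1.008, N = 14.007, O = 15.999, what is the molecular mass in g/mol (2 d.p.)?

Molecular formula: C11H8N2O3.
M = 11×12.011 + 8×1.008 + 2×14.007 + 3×15.999 = 216.20 g/mol.

216.20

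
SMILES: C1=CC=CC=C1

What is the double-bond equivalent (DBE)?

Molecular formula from the SMILES: C6H6.
DoU = (2C + 2 + N − H − X)/2 = (2·6 + 2 + 0 − 6 − 0)/2 = 8/2 = 4.
(Structurally: 1 ring(s) + 3 π bond(s) = 4.)

4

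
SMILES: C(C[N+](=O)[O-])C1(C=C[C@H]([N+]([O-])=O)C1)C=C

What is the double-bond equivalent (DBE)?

5

Molecular formula from the SMILES: C9H12N2O4.
DoU = (2C + 2 + N − H − X)/2 = (2·9 + 2 + 2 − 12 − 0)/2 = 10/2 = 5.
(Structurally: 1 ring(s) + 4 π bond(s) = 5.)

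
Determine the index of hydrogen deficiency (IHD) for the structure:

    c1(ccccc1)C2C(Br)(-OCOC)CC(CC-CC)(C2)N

Molecular formula from the SMILES: C17H26BrNO2.
DoU = (2C + 2 + N − H − X)/2 = (2·17 + 2 + 1 − 26 − 1)/2 = 10/2 = 5.
(Structurally: 2 ring(s) + 3 π bond(s) = 5.)

5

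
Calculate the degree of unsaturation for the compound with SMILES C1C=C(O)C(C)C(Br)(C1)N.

2

Molecular formula from the SMILES: C7H12BrNO.
DoU = (2C + 2 + N − H − X)/2 = (2·7 + 2 + 1 − 12 − 1)/2 = 4/2 = 2.
(Structurally: 1 ring(s) + 1 π bond(s) = 2.)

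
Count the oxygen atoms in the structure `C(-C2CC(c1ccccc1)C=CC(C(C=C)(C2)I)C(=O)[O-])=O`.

3

The symbol for oxygen appears 3 times in the SMILES.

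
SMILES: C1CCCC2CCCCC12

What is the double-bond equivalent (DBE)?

Molecular formula from the SMILES: C10H18.
DoU = (2C + 2 + N − H − X)/2 = (2·10 + 2 + 0 − 18 − 0)/2 = 4/2 = 2.
(Structurally: 2 ring(s) + 0 π bond(s) = 2.)

2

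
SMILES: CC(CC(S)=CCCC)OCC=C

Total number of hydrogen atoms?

20

Hydrogens are implicit in SMILES; fill each atom to its normal valence:
  5 × C: 2 H each → 10
  3 × C: 1 H each → 3
  2 × C: 3 H each → 6
  1 × C: no H
  1 × O: no H
  1 × S: 1 H
  Total hydrogens = 20.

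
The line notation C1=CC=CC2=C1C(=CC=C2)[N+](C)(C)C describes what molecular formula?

C13H16N+

Heavy atoms from the SMILES: 13 C, 1 N.
Implicit hydrogens by atom environment:
  7 × C (aromatic): 1 H each → 7
  3 × C: 3 H each → 9
  3 × C (aromatic): no H
  1 × N (charge +1): no H
  Total hydrogens = 16.
Net charge +1.
Molecular formula: C13H16N+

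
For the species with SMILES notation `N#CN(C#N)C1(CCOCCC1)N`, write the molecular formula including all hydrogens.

C8H12N4O

Heavy atoms from the SMILES: 8 C, 4 N, 1 O.
Implicit hydrogens by atom environment:
  5 × C: 2 H each → 10
  3 × C: no H
  3 × N: no H
  1 × N: 2 H
  1 × O: no H
  Total hydrogens = 12.
Molecular formula: C8H12N4O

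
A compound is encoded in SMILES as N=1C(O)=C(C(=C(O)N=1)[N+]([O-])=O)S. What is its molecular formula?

Heavy atoms from the SMILES: 4 C, 3 N, 4 O, 1 S.
Implicit hydrogens by atom environment:
  4 × C (aromatic): no H
  2 × N (aromatic): no H
  2 × O: 1 H each → 2
  1 × N (charge +1): no H
  1 × O: no H
  1 × O (charge -1): no H
  1 × S: 1 H
  Total hydrogens = 3.
Molecular formula: C4H3N3O4S

C4H3N3O4S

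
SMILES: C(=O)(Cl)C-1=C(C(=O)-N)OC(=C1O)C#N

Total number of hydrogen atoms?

Hydrogens are implicit in SMILES; fill each atom to its normal valence:
  4 × C (aromatic): no H
  3 × C: no H
  2 × O: no H
  1 × Cl: no H
  1 × N: 2 H
  1 × N: no H
  1 × O: 1 H
  1 × O (aromatic): no H
  Total hydrogens = 3.

3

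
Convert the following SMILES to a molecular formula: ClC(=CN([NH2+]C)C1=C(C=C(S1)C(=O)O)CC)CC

C12H18ClN2O2S+

Heavy atoms from the SMILES: 12 C, 1 Cl, 2 N, 2 O, 1 S.
Implicit hydrogens by atom environment:
  3 × C: 3 H each → 9
  3 × C (aromatic): no H
  2 × C: 2 H each → 4
  2 × C: no H
  1 × C (aromatic): 1 H
  1 × C: 1 H
  1 × Cl: no H
  1 × N (charge +1): 2 H
  1 × N: no H
  1 × O: 1 H
  1 × O: no H
  1 × S (aromatic): no H
  Total hydrogens = 18.
Net charge +1.
Molecular formula: C12H18ClN2O2S+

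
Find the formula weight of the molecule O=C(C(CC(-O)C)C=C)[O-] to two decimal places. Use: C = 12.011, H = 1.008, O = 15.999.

Molecular formula: C7H11O3-.
M = 7×12.011 + 11×1.008 + 3×15.999 = 143.16 g/mol.

143.16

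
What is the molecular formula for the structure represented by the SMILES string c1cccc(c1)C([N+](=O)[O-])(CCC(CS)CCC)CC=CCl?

Heavy atoms from the SMILES: 17 C, 1 Cl, 1 N, 2 O, 1 S.
Implicit hydrogens by atom environment:
  6 × C: 2 H each → 12
  5 × C (aromatic): 1 H each → 5
  3 × C: 1 H each → 3
  1 × C: 3 H
  1 × C: no H
  1 × C (aromatic): no H
  1 × Cl: no H
  1 × N (charge +1): no H
  1 × O: no H
  1 × O (charge -1): no H
  1 × S: 1 H
  Total hydrogens = 24.
Molecular formula: C17H24ClNO2S

C17H24ClNO2S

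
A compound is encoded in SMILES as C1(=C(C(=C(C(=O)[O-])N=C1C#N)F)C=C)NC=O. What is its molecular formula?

C10H5FN3O3-

Heavy atoms from the SMILES: 10 C, 1 F, 3 N, 3 O.
Implicit hydrogens by atom environment:
  5 × C (aromatic): no H
  2 × C: 1 H each → 2
  2 × C: no H
  2 × O: no H
  1 × C: 2 H
  1 × F: no H
  1 × N: 1 H
  1 × N (aromatic): no H
  1 × N: no H
  1 × O (charge -1): no H
  Total hydrogens = 5.
Net charge -1.
Molecular formula: C10H5FN3O3-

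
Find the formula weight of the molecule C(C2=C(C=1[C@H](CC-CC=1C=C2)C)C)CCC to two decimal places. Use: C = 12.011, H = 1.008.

Molecular formula: C16H24.
M = 16×12.011 + 24×1.008 = 216.37 g/mol.

216.37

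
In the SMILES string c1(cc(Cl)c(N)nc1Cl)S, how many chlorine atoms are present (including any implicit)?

2

The symbol for chlorine appears 2 times in the SMILES.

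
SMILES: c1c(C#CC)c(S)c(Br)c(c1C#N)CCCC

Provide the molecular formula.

Heavy atoms from the SMILES: 1 Br, 14 C, 1 N, 1 S.
Implicit hydrogens by atom environment:
  5 × C (aromatic): no H
  3 × C: 2 H each → 6
  3 × C: no H
  2 × C: 3 H each → 6
  1 × Br: no H
  1 × C (aromatic): 1 H
  1 × N: no H
  1 × S: 1 H
  Total hydrogens = 14.
Molecular formula: C14H14BrNS

C14H14BrNS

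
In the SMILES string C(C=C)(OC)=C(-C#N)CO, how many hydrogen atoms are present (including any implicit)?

9

Hydrogens are implicit in SMILES; fill each atom to its normal valence:
  3 × C: no H
  2 × C: 2 H each → 4
  1 × C: 3 H
  1 × C: 1 H
  1 × N: no H
  1 × O: 1 H
  1 × O: no H
  Total hydrogens = 9.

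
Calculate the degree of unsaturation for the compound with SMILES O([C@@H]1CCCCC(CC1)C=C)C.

2

Molecular formula from the SMILES: C11H20O.
DoU = (2C + 2 + N − H − X)/2 = (2·11 + 2 + 0 − 20 − 0)/2 = 4/2 = 2.
(Structurally: 1 ring(s) + 1 π bond(s) = 2.)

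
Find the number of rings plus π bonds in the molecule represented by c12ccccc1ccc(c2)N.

7

Molecular formula from the SMILES: C10H9N.
DoU = (2C + 2 + N − H − X)/2 = (2·10 + 2 + 1 − 9 − 0)/2 = 14/2 = 7.
(Structurally: 2 ring(s) + 5 π bond(s) = 7.)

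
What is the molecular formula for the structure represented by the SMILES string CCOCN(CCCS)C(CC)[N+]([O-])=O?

Heavy atoms from the SMILES: 9 C, 2 N, 3 O, 1 S.
Implicit hydrogens by atom environment:
  6 × C: 2 H each → 12
  2 × C: 3 H each → 6
  2 × O: no H
  1 × C: 1 H
  1 × N: no H
  1 × N (charge +1): no H
  1 × O (charge -1): no H
  1 × S: 1 H
  Total hydrogens = 20.
Molecular formula: C9H20N2O3S

C9H20N2O3S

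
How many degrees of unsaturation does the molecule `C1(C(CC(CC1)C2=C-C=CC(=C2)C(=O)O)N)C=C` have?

7

Molecular formula from the SMILES: C15H19NO2.
DoU = (2C + 2 + N − H − X)/2 = (2·15 + 2 + 1 − 19 − 0)/2 = 14/2 = 7.
(Structurally: 2 ring(s) + 5 π bond(s) = 7.)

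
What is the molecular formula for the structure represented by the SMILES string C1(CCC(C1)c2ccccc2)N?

Heavy atoms from the SMILES: 11 C, 1 N.
Implicit hydrogens by atom environment:
  5 × C (aromatic): 1 H each → 5
  3 × C: 2 H each → 6
  2 × C: 1 H each → 2
  1 × C (aromatic): no H
  1 × N: 2 H
  Total hydrogens = 15.
Molecular formula: C11H15N

C11H15N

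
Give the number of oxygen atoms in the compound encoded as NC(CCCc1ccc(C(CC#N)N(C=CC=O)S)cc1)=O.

2

The symbol for oxygen appears 2 times in the SMILES.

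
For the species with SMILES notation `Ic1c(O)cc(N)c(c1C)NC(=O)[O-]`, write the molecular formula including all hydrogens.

C8H8IN2O3-

Heavy atoms from the SMILES: 8 C, 1 I, 2 N, 3 O.
Implicit hydrogens by atom environment:
  5 × C (aromatic): no H
  1 × C: 3 H
  1 × C (aromatic): 1 H
  1 × C: no H
  1 × I: no H
  1 × N: 2 H
  1 × N: 1 H
  1 × O: 1 H
  1 × O: no H
  1 × O (charge -1): no H
  Total hydrogens = 8.
Net charge -1.
Molecular formula: C8H8IN2O3-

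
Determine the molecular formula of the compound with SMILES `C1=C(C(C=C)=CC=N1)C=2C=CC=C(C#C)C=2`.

C15H11N

Heavy atoms from the SMILES: 15 C, 1 N.
Implicit hydrogens by atom environment:
  7 × C (aromatic): 1 H each → 7
  4 × C (aromatic): no H
  2 × C: 1 H each → 2
  1 × C: 2 H
  1 × C: no H
  1 × N (aromatic): no H
  Total hydrogens = 11.
Molecular formula: C15H11N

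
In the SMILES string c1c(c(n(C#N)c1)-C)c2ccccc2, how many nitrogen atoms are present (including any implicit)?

2

The symbol for nitrogen appears 2 times in the SMILES.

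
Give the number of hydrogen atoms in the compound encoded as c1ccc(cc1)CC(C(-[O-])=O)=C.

9

Hydrogens are implicit in SMILES; fill each atom to its normal valence:
  5 × C (aromatic): 1 H each → 5
  2 × C: 2 H each → 4
  2 × C: no H
  1 × C (aromatic): no H
  1 × O: no H
  1 × O (charge -1): no H
  Total hydrogens = 9.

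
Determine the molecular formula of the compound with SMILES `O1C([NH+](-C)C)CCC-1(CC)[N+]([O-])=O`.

C8H17N2O3+

Heavy atoms from the SMILES: 8 C, 2 N, 3 O.
Implicit hydrogens by atom environment:
  3 × C: 3 H each → 9
  3 × C: 2 H each → 6
  2 × O: no H
  1 × C: 1 H
  1 × C: no H
  1 × N (charge +1): 1 H
  1 × N (charge +1): no H
  1 × O (charge -1): no H
  Total hydrogens = 17.
Net charge +1.
Molecular formula: C8H17N2O3+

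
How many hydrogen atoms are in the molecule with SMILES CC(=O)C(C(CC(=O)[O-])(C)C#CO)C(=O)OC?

Hydrogens are implicit in SMILES; fill each atom to its normal valence:
  6 × C: no H
  4 × O: no H
  3 × C: 3 H each → 9
  1 × C: 2 H
  1 × C: 1 H
  1 × O: 1 H
  1 × O (charge -1): no H
  Total hydrogens = 13.

13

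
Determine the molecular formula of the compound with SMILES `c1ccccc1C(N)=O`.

Heavy atoms from the SMILES: 7 C, 1 N, 1 O.
Implicit hydrogens by atom environment:
  5 × C (aromatic): 1 H each → 5
  1 × C (aromatic): no H
  1 × C: no H
  1 × N: 2 H
  1 × O: no H
  Total hydrogens = 7.
Molecular formula: C7H7NO

C7H7NO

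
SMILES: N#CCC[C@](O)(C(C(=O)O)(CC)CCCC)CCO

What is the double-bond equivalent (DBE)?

3

Molecular formula from the SMILES: C14H25NO4.
DoU = (2C + 2 + N − H − X)/2 = (2·14 + 2 + 1 − 25 − 0)/2 = 6/2 = 3.
(Structurally: 0 ring(s) + 3 π bond(s) = 3.)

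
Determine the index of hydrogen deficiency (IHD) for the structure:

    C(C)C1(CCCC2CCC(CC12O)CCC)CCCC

2

Molecular formula from the SMILES: C19H36O.
DoU = (2C + 2 + N − H − X)/2 = (2·19 + 2 + 0 − 36 − 0)/2 = 4/2 = 2.
(Structurally: 2 ring(s) + 0 π bond(s) = 2.)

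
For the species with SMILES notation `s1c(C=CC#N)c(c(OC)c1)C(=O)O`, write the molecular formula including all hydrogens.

Heavy atoms from the SMILES: 9 C, 1 N, 3 O, 1 S.
Implicit hydrogens by atom environment:
  3 × C (aromatic): no H
  2 × C: 1 H each → 2
  2 × C: no H
  2 × O: no H
  1 × C: 3 H
  1 × C (aromatic): 1 H
  1 × N: no H
  1 × O: 1 H
  1 × S (aromatic): no H
  Total hydrogens = 7.
Molecular formula: C9H7NO3S

C9H7NO3S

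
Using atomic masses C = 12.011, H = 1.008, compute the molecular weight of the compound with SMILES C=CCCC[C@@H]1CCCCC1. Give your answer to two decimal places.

Molecular formula: C11H20.
M = 11×12.011 + 20×1.008 = 152.28 g/mol.

152.28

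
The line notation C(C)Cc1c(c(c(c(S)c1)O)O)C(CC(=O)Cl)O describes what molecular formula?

C12H15ClO4S

Heavy atoms from the SMILES: 12 C, 1 Cl, 4 O, 1 S.
Implicit hydrogens by atom environment:
  5 × C (aromatic): no H
  3 × C: 2 H each → 6
  3 × O: 1 H each → 3
  1 × C: 3 H
  1 × C (aromatic): 1 H
  1 × C: 1 H
  1 × C: no H
  1 × Cl: no H
  1 × O: no H
  1 × S: 1 H
  Total hydrogens = 15.
Molecular formula: C12H15ClO4S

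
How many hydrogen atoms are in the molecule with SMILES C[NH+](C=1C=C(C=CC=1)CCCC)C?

Hydrogens are implicit in SMILES; fill each atom to its normal valence:
  4 × C (aromatic): 1 H each → 4
  3 × C: 3 H each → 9
  3 × C: 2 H each → 6
  2 × C (aromatic): no H
  1 × N (charge +1): 1 H
  Total hydrogens = 20.

20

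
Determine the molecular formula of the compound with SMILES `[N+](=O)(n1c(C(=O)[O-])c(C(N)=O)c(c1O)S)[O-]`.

Heavy atoms from the SMILES: 6 C, 3 N, 6 O, 1 S.
Implicit hydrogens by atom environment:
  4 × C (aromatic): no H
  3 × O: no H
  2 × C: no H
  2 × O (charge -1): no H
  1 × N: 2 H
  1 × N (aromatic): no H
  1 × N (charge +1): no H
  1 × O: 1 H
  1 × S: 1 H
  Total hydrogens = 4.
Net charge -1.
Molecular formula: C6H4N3O6S-

C6H4N3O6S-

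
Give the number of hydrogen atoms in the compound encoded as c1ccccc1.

Hydrogens are implicit in SMILES; fill each atom to its normal valence:
  6 × C (aromatic): 1 H each → 6
  Total hydrogens = 6.

6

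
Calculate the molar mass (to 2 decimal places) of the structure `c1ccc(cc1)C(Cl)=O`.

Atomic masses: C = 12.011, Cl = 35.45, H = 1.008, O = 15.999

Molecular formula: C7H5ClO.
M = 7×12.011 + 1×35.45 + 5×1.008 + 1×15.999 = 140.57 g/mol.

140.57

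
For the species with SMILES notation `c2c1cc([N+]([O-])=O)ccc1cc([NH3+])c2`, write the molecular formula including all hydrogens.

C10H9N2O2+

Heavy atoms from the SMILES: 10 C, 2 N, 2 O.
Implicit hydrogens by atom environment:
  6 × C (aromatic): 1 H each → 6
  4 × C (aromatic): no H
  1 × N (charge +1): 3 H
  1 × N (charge +1): no H
  1 × O: no H
  1 × O (charge -1): no H
  Total hydrogens = 9.
Net charge +1.
Molecular formula: C10H9N2O2+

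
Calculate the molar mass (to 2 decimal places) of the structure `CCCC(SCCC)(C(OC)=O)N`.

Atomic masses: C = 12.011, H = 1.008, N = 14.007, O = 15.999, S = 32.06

Molecular formula: C9H19NO2S.
M = 9×12.011 + 19×1.008 + 1×14.007 + 2×15.999 + 1×32.06 = 205.32 g/mol.

205.32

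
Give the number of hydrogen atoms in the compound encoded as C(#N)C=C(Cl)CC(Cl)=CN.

Hydrogens are implicit in SMILES; fill each atom to its normal valence:
  3 × C: no H
  2 × C: 1 H each → 2
  2 × Cl: no H
  1 × C: 2 H
  1 × N: 2 H
  1 × N: no H
  Total hydrogens = 6.

6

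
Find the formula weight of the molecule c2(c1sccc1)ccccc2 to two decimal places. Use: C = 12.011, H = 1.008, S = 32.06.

Molecular formula: C10H8S.
M = 10×12.011 + 8×1.008 + 1×32.06 = 160.23 g/mol.

160.23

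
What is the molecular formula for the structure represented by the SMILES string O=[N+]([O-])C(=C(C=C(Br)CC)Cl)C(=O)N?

Heavy atoms from the SMILES: 1 Br, 7 C, 1 Cl, 2 N, 3 O.
Implicit hydrogens by atom environment:
  4 × C: no H
  2 × O: no H
  1 × Br: no H
  1 × C: 3 H
  1 × C: 2 H
  1 × C: 1 H
  1 × Cl: no H
  1 × N: 2 H
  1 × N (charge +1): no H
  1 × O (charge -1): no H
  Total hydrogens = 8.
Molecular formula: C7H8BrClN2O3

C7H8BrClN2O3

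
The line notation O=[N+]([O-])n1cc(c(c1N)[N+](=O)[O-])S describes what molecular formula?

Heavy atoms from the SMILES: 4 C, 4 N, 4 O, 1 S.
Implicit hydrogens by atom environment:
  3 × C (aromatic): no H
  2 × N (charge +1): no H
  2 × O: no H
  2 × O (charge -1): no H
  1 × C (aromatic): 1 H
  1 × N: 2 H
  1 × N (aromatic): no H
  1 × S: 1 H
  Total hydrogens = 4.
Molecular formula: C4H4N4O4S

C4H4N4O4S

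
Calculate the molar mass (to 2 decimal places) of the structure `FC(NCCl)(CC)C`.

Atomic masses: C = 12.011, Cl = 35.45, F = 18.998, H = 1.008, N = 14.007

Molecular formula: C5H11ClFN.
M = 5×12.011 + 1×35.45 + 1×18.998 + 11×1.008 + 1×14.007 = 139.60 g/mol.

139.60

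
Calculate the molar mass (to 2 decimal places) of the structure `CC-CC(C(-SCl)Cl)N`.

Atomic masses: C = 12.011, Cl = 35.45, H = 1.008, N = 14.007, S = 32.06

188.11

Molecular formula: C5H11Cl2NS.
M = 5×12.011 + 2×35.45 + 11×1.008 + 1×14.007 + 1×32.06 = 188.11 g/mol.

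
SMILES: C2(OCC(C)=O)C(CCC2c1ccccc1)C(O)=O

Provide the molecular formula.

C15H18O4

Heavy atoms from the SMILES: 15 C, 4 O.
Implicit hydrogens by atom environment:
  5 × C (aromatic): 1 H each → 5
  3 × C: 2 H each → 6
  3 × C: 1 H each → 3
  3 × O: no H
  2 × C: no H
  1 × C: 3 H
  1 × C (aromatic): no H
  1 × O: 1 H
  Total hydrogens = 18.
Molecular formula: C15H18O4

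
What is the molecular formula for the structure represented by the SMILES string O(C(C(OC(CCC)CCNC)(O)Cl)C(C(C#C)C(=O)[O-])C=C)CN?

Heavy atoms from the SMILES: 17 C, 1 Cl, 2 N, 5 O.
Implicit hydrogens by atom environment:
  6 × C: 2 H each → 12
  6 × C: 1 H each → 6
  3 × C: no H
  3 × O: no H
  2 × C: 3 H each → 6
  1 × Cl: no H
  1 × N: 2 H
  1 × N: 1 H
  1 × O: 1 H
  1 × O (charge -1): no H
  Total hydrogens = 28.
Net charge -1.
Molecular formula: C17H28ClN2O5-

C17H28ClN2O5-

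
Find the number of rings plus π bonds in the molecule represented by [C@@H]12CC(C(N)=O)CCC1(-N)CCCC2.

Molecular formula from the SMILES: C11H20N2O.
DoU = (2C + 2 + N − H − X)/2 = (2·11 + 2 + 2 − 20 − 0)/2 = 6/2 = 3.
(Structurally: 2 ring(s) + 1 π bond(s) = 3.)

3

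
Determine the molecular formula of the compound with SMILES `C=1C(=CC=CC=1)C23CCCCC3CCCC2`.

C16H22

Heavy atoms from the SMILES: 16 C.
Implicit hydrogens by atom environment:
  8 × C: 2 H each → 16
  5 × C (aromatic): 1 H each → 5
  1 × C: 1 H
  1 × C: no H
  1 × C (aromatic): no H
  Total hydrogens = 22.
Molecular formula: C16H22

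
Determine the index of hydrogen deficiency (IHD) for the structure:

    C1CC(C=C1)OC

Molecular formula from the SMILES: C6H10O.
DoU = (2C + 2 + N − H − X)/2 = (2·6 + 2 + 0 − 10 − 0)/2 = 4/2 = 2.
(Structurally: 1 ring(s) + 1 π bond(s) = 2.)

2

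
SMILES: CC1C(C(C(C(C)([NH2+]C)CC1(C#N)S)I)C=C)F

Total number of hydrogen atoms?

21

Hydrogens are implicit in SMILES; fill each atom to its normal valence:
  5 × C: 1 H each → 5
  3 × C: 3 H each → 9
  3 × C: no H
  2 × C: 2 H each → 4
  1 × F: no H
  1 × I: no H
  1 × N (charge +1): 2 H
  1 × N: no H
  1 × S: 1 H
  Total hydrogens = 21.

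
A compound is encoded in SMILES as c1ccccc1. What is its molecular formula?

C6H6

Heavy atoms from the SMILES: 6 C.
Implicit hydrogens by atom environment:
  6 × C (aromatic): 1 H each → 6
  Total hydrogens = 6.
Molecular formula: C6H6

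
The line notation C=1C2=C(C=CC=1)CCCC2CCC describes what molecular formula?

Heavy atoms from the SMILES: 13 C.
Implicit hydrogens by atom environment:
  5 × C: 2 H each → 10
  4 × C (aromatic): 1 H each → 4
  2 × C (aromatic): no H
  1 × C: 3 H
  1 × C: 1 H
  Total hydrogens = 18.
Molecular formula: C13H18

C13H18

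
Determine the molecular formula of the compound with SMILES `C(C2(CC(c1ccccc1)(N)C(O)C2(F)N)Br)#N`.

C12H13BrFN3O

Heavy atoms from the SMILES: 1 Br, 12 C, 1 F, 3 N, 1 O.
Implicit hydrogens by atom environment:
  5 × C (aromatic): 1 H each → 5
  4 × C: no H
  2 × N: 2 H each → 4
  1 × Br: no H
  1 × C: 2 H
  1 × C: 1 H
  1 × C (aromatic): no H
  1 × F: no H
  1 × N: no H
  1 × O: 1 H
  Total hydrogens = 13.
Molecular formula: C12H13BrFN3O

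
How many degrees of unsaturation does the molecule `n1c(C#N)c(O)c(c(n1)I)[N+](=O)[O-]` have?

Molecular formula from the SMILES: C5HIN4O3.
DoU = (2C + 2 + N − H − X)/2 = (2·5 + 2 + 4 − 1 − 1)/2 = 14/2 = 7.
(Structurally: 1 ring(s) + 6 π bond(s) = 7.)

7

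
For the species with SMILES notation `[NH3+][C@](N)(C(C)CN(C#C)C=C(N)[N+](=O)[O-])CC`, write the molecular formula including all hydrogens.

C10H20N5O2+

Heavy atoms from the SMILES: 10 C, 5 N, 2 O.
Implicit hydrogens by atom environment:
  3 × C: 1 H each → 3
  3 × C: no H
  2 × C: 3 H each → 6
  2 × C: 2 H each → 4
  2 × N: 2 H each → 4
  1 × N (charge +1): 3 H
  1 × N: no H
  1 × N (charge +1): no H
  1 × O: no H
  1 × O (charge -1): no H
  Total hydrogens = 20.
Net charge +1.
Molecular formula: C10H20N5O2+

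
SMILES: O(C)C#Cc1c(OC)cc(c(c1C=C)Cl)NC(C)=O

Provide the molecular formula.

C14H14ClNO3

Heavy atoms from the SMILES: 14 C, 1 Cl, 1 N, 3 O.
Implicit hydrogens by atom environment:
  5 × C (aromatic): no H
  3 × C: 3 H each → 9
  3 × C: no H
  3 × O: no H
  1 × C: 2 H
  1 × C (aromatic): 1 H
  1 × C: 1 H
  1 × Cl: no H
  1 × N: 1 H
  Total hydrogens = 14.
Molecular formula: C14H14ClNO3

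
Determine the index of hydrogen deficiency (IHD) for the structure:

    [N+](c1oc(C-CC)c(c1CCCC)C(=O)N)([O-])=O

5

Molecular formula from the SMILES: C12H18N2O4.
DoU = (2C + 2 + N − H − X)/2 = (2·12 + 2 + 2 − 18 − 0)/2 = 10/2 = 5.
(Structurally: 1 ring(s) + 4 π bond(s) = 5.)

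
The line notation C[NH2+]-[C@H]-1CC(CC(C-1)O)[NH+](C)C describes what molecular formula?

Heavy atoms from the SMILES: 9 C, 2 N, 1 O.
Implicit hydrogens by atom environment:
  3 × C: 3 H each → 9
  3 × C: 2 H each → 6
  3 × C: 1 H each → 3
  1 × N (charge +1): 2 H
  1 × N (charge +1): 1 H
  1 × O: 1 H
  Total hydrogens = 22.
Net charge +2.
Molecular formula: [C9H22N2O]2+

[C9H22N2O]2+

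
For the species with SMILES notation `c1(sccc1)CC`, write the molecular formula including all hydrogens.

C6H8S

Heavy atoms from the SMILES: 6 C, 1 S.
Implicit hydrogens by atom environment:
  3 × C (aromatic): 1 H each → 3
  1 × C: 3 H
  1 × C: 2 H
  1 × C (aromatic): no H
  1 × S (aromatic): no H
  Total hydrogens = 8.
Molecular formula: C6H8S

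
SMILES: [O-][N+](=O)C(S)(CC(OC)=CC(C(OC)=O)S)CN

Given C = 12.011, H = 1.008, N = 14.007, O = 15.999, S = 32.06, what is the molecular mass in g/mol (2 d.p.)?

296.36

Molecular formula: C9H16N2O5S2.
M = 9×12.011 + 16×1.008 + 2×14.007 + 5×15.999 + 2×32.06 = 296.36 g/mol.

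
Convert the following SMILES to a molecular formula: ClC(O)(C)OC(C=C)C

C6H11ClO2

Heavy atoms from the SMILES: 6 C, 1 Cl, 2 O.
Implicit hydrogens by atom environment:
  2 × C: 3 H each → 6
  2 × C: 1 H each → 2
  1 × C: 2 H
  1 × C: no H
  1 × Cl: no H
  1 × O: 1 H
  1 × O: no H
  Total hydrogens = 11.
Molecular formula: C6H11ClO2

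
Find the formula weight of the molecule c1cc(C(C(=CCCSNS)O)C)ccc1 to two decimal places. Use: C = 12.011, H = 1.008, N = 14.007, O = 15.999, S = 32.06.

255.39

Molecular formula: C12H17NOS2.
M = 12×12.011 + 17×1.008 + 1×14.007 + 1×15.999 + 2×32.06 = 255.39 g/mol.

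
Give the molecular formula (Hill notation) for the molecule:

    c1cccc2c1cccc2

C10H8

Heavy atoms from the SMILES: 10 C.
Implicit hydrogens by atom environment:
  8 × C (aromatic): 1 H each → 8
  2 × C (aromatic): no H
  Total hydrogens = 8.
Molecular formula: C10H8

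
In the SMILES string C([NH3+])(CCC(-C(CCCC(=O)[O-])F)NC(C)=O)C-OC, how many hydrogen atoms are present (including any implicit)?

Hydrogens are implicit in SMILES; fill each atom to its normal valence:
  6 × C: 2 H each → 12
  3 × C: 1 H each → 3
  3 × O: no H
  2 × C: 3 H each → 6
  2 × C: no H
  1 × F: no H
  1 × N (charge +1): 3 H
  1 × N: 1 H
  1 × O (charge -1): no H
  Total hydrogens = 25.

25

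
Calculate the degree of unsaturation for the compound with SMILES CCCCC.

0

Molecular formula from the SMILES: C5H12.
DoU = (2C + 2 + N − H − X)/2 = (2·5 + 2 + 0 − 12 − 0)/2 = 0/2 = 0.
(Structurally: 0 ring(s) + 0 π bond(s) = 0.)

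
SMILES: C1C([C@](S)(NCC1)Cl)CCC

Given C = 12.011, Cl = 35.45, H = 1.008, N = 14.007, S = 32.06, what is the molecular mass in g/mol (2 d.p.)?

Molecular formula: C8H16ClNS.
M = 8×12.011 + 1×35.45 + 16×1.008 + 1×14.007 + 1×32.06 = 193.73 g/mol.

193.73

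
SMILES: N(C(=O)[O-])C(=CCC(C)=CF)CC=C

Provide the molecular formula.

C10H13FNO2-

Heavy atoms from the SMILES: 10 C, 1 F, 1 N, 2 O.
Implicit hydrogens by atom environment:
  3 × C: 2 H each → 6
  3 × C: 1 H each → 3
  3 × C: no H
  1 × C: 3 H
  1 × F: no H
  1 × N: 1 H
  1 × O: no H
  1 × O (charge -1): no H
  Total hydrogens = 13.
Net charge -1.
Molecular formula: C10H13FNO2-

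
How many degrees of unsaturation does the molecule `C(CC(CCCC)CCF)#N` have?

2

Molecular formula from the SMILES: C9H16FN.
DoU = (2C + 2 + N − H − X)/2 = (2·9 + 2 + 1 − 16 − 1)/2 = 4/2 = 2.
(Structurally: 0 ring(s) + 2 π bond(s) = 2.)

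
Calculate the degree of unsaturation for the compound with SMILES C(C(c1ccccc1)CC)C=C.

Molecular formula from the SMILES: C12H16.
DoU = (2C + 2 + N − H − X)/2 = (2·12 + 2 + 0 − 16 − 0)/2 = 10/2 = 5.
(Structurally: 1 ring(s) + 4 π bond(s) = 5.)

5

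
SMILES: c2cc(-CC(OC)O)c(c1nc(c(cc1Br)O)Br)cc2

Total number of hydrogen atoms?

Hydrogens are implicit in SMILES; fill each atom to its normal valence:
  6 × C (aromatic): no H
  5 × C (aromatic): 1 H each → 5
  2 × Br: no H
  2 × O: 1 H each → 2
  1 × C: 3 H
  1 × C: 2 H
  1 × C: 1 H
  1 × N (aromatic): no H
  1 × O: no H
  Total hydrogens = 13.

13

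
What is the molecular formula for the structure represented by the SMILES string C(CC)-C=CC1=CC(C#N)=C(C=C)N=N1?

C12H13N3

Heavy atoms from the SMILES: 12 C, 3 N.
Implicit hydrogens by atom environment:
  3 × C: 2 H each → 6
  3 × C: 1 H each → 3
  3 × C (aromatic): no H
  2 × N (aromatic): no H
  1 × C: 3 H
  1 × C (aromatic): 1 H
  1 × C: no H
  1 × N: no H
  Total hydrogens = 13.
Molecular formula: C12H13N3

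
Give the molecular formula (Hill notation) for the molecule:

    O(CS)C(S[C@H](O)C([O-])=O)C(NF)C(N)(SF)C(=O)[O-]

[C7H10F2N2O6S3]2-

Heavy atoms from the SMILES: 7 C, 2 F, 2 N, 6 O, 3 S.
Implicit hydrogens by atom environment:
  3 × C: 1 H each → 3
  3 × C: no H
  3 × O: no H
  2 × F: no H
  2 × O (charge -1): no H
  2 × S: no H
  1 × C: 2 H
  1 × N: 2 H
  1 × N: 1 H
  1 × O: 1 H
  1 × S: 1 H
  Total hydrogens = 10.
Net charge -2.
Molecular formula: [C7H10F2N2O6S3]2-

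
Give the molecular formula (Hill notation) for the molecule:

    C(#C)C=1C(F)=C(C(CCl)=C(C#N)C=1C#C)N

Heavy atoms from the SMILES: 12 C, 1 Cl, 1 F, 2 N.
Implicit hydrogens by atom environment:
  6 × C (aromatic): no H
  3 × C: no H
  2 × C: 1 H each → 2
  1 × C: 2 H
  1 × Cl: no H
  1 × F: no H
  1 × N: 2 H
  1 × N: no H
  Total hydrogens = 6.
Molecular formula: C12H6ClFN2

C12H6ClFN2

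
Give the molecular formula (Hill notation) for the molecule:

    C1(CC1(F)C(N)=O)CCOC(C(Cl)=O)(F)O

C8H10ClF2NO4

Heavy atoms from the SMILES: 8 C, 1 Cl, 2 F, 1 N, 4 O.
Implicit hydrogens by atom environment:
  4 × C: no H
  3 × C: 2 H each → 6
  3 × O: no H
  2 × F: no H
  1 × C: 1 H
  1 × Cl: no H
  1 × N: 2 H
  1 × O: 1 H
  Total hydrogens = 10.
Molecular formula: C8H10ClF2NO4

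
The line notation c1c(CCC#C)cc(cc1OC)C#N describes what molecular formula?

Heavy atoms from the SMILES: 12 C, 1 N, 1 O.
Implicit hydrogens by atom environment:
  3 × C (aromatic): 1 H each → 3
  3 × C (aromatic): no H
  2 × C: 2 H each → 4
  2 × C: no H
  1 × C: 3 H
  1 × C: 1 H
  1 × N: no H
  1 × O: no H
  Total hydrogens = 11.
Molecular formula: C12H11NO

C12H11NO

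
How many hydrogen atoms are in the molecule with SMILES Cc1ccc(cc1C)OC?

Hydrogens are implicit in SMILES; fill each atom to its normal valence:
  3 × C: 3 H each → 9
  3 × C (aromatic): 1 H each → 3
  3 × C (aromatic): no H
  1 × O: no H
  Total hydrogens = 12.

12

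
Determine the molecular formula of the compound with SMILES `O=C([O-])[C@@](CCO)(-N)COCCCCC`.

C10H20NO4-

Heavy atoms from the SMILES: 10 C, 1 N, 4 O.
Implicit hydrogens by atom environment:
  7 × C: 2 H each → 14
  2 × C: no H
  2 × O: no H
  1 × C: 3 H
  1 × N: 2 H
  1 × O: 1 H
  1 × O (charge -1): no H
  Total hydrogens = 20.
Net charge -1.
Molecular formula: C10H20NO4-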